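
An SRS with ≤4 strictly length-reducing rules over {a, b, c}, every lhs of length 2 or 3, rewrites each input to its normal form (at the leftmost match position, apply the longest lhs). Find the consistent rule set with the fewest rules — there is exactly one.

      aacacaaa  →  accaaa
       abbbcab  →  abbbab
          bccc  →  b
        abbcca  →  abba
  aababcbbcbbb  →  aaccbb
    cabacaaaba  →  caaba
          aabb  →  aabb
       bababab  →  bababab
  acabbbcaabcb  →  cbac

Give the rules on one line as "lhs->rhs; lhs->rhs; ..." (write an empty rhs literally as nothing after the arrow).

aca->c; baa->a; bc->b; bcb->ac

  | aacacaaa => accaaa
  | abbbcab => abbbab
  | bccc => bcc => bc => b
  | abbcca => abbca => abba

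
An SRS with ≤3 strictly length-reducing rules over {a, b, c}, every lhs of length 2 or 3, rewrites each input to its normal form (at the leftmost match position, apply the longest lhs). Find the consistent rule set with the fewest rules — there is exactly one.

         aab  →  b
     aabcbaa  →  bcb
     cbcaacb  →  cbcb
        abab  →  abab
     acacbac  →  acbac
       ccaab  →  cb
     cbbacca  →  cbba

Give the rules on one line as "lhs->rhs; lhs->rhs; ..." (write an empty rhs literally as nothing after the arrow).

aa->; aca->a; cc->c

  | aab => b
  | aabcbaa => bcbaa => bcb
  | cbcaacb => cbccb => cbcb
  | abab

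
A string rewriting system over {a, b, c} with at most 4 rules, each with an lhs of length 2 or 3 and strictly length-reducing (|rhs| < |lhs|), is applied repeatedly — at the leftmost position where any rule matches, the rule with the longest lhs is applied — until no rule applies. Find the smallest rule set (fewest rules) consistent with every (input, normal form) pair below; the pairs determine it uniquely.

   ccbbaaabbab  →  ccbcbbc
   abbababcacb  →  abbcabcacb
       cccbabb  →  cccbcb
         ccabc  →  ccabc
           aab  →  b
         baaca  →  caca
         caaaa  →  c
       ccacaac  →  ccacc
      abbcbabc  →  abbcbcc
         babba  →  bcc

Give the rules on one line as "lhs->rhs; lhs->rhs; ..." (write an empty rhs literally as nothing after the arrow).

  | ccbbaaabbab => ccbcaabbab => ccbcbbab => ccbcbbc
  | abbababcacb => abbcabcacb
  | cccbabb => cccbcb
  | ccabc

aa->; ba->c; bab->bc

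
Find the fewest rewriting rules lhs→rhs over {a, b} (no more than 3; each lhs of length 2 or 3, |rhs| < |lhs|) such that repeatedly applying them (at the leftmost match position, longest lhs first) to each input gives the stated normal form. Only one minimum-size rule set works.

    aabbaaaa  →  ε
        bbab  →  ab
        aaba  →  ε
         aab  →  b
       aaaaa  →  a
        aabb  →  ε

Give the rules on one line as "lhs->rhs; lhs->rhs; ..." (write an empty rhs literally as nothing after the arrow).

  | aabbaaaa => bbaaaa => aaaa => aa => ε
  | bbab => ab
  | aaba => ba => ε
  | aab => b

aa->; ba->; bb->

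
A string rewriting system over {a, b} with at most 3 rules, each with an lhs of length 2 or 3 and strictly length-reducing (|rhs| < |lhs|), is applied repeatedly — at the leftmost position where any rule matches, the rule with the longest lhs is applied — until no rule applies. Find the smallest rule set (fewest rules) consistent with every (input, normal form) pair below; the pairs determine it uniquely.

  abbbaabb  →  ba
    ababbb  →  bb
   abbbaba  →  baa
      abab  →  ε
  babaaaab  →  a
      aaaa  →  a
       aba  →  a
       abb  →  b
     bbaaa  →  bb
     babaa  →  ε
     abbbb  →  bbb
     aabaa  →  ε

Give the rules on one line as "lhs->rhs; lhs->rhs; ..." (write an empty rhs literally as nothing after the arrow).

aaa->; ab->; bab->a

  | abbbaabb => bbaabb => bbab => ba
  | ababbb => abbb => bb
  | abbbaba => bbaba => baa
  | abab => ab => ε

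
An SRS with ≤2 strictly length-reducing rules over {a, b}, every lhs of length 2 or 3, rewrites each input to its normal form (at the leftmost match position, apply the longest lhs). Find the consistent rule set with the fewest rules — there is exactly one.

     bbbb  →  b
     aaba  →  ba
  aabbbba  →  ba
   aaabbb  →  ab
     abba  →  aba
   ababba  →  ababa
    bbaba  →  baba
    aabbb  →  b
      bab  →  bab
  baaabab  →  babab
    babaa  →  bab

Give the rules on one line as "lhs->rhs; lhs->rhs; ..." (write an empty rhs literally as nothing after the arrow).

aa->; bb->b

  | bbbb => bbb => bb => b
  | aaba => ba
  | aabbbba => bbbba => bbba => bba => ba
  | aaabbb => abbb => abb => ab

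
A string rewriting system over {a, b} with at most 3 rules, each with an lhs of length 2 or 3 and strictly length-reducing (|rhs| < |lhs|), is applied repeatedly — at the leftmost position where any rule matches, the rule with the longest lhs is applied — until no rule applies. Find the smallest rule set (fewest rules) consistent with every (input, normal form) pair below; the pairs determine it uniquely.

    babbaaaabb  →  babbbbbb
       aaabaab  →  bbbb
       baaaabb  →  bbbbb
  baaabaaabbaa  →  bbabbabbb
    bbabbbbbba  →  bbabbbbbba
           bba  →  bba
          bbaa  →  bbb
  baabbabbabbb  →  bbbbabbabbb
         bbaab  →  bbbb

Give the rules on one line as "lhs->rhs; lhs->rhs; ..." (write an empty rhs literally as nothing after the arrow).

  | babbaaaabb => babbbaabb => babbbbbb
  | aaabaab => bbaab => bbbb
  | baaaabb => bbaabb => bbbbb
  | baaabaaabbaa => bbabaaabbaa => bbabbabbaa => bbabbabbb

aaa->b; baa->bb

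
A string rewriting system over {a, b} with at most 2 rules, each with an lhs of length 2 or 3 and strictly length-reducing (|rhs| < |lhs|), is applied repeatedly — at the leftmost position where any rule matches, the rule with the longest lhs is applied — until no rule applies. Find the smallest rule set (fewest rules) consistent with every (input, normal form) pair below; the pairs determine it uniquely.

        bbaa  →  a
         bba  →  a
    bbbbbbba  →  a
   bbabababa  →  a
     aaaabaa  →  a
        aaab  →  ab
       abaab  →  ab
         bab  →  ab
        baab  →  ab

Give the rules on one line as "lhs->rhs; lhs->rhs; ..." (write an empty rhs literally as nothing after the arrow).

  | bbaa => baa => aa => a
  | bba => ba => a
  | bbbbbbba => bbbbbba => bbbbba => bbbba => bbba => bba => ba => a
  | bbabababa => babababa => abababa => aababa => ababa => aaba => aba => aa => a

aa->a; ba->a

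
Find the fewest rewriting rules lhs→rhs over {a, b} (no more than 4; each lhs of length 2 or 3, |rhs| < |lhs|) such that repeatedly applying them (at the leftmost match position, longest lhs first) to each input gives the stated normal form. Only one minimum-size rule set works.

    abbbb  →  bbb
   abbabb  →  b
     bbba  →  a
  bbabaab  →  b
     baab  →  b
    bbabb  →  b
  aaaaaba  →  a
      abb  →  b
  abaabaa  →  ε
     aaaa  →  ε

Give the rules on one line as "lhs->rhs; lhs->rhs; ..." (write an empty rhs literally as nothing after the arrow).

aa->; ab->; ba->a

  | abbbb => bbb
  | abbabb => babb => abb => b
  | bbba => bba => ba => a
  | bbabaab => babaab => abaab => aab => b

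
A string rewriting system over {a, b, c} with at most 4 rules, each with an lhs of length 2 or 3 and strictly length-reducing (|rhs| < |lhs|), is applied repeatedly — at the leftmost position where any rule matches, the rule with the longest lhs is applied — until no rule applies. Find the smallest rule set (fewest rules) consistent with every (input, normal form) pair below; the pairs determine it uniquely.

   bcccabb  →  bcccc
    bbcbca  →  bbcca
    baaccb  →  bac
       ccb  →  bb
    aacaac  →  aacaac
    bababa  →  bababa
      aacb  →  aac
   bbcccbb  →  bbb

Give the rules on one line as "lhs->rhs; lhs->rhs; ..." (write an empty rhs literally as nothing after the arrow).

  | bcccabb => bcccc
  | bbcbca => bbcca
  | baaccb => baabb => bac
  | ccb => bb

abb->c; cb->c; cbb->; ccb->bb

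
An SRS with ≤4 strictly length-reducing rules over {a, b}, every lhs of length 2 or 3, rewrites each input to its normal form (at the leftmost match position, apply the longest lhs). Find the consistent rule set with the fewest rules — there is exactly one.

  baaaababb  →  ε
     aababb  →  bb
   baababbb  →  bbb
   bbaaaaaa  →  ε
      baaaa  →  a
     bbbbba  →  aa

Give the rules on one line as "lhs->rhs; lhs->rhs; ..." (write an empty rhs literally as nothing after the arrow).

aaa->; abb->aa; ba->a; bba->ab

  | baaaababb => aaaababb => ababb => aabb => aaa => ε
  | aababb => aaabb => bb
  | baababbb => aababbb => aaabbb => bbb
  | bbaaaaaa => abaaaaa => aaaaaa => aaa => ε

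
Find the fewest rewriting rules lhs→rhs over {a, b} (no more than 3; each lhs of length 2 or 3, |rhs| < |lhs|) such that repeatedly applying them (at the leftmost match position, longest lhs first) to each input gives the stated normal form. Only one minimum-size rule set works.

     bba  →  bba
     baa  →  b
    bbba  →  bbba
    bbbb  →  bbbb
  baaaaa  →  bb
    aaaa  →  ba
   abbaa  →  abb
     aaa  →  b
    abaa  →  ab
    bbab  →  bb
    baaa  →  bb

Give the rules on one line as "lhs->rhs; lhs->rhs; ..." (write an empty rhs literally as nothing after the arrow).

aa->; aaa->b; bab->b

  | bba
  | baa => b
  | bbba
  | bbbb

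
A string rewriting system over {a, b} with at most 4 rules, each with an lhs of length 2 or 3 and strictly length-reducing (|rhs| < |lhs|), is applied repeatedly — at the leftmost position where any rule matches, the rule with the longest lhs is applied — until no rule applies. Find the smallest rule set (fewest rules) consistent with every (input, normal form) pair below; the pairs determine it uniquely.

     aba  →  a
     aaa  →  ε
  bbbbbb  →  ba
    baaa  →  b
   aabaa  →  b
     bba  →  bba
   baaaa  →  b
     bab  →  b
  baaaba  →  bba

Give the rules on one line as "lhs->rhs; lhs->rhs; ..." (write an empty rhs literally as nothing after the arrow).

aa->; aaa->aa; ab->; bbb->ba

  | aba => a
  | aaa => aa => ε
  | bbbbbb => babbb => bbb => ba
  | baaa => baa => b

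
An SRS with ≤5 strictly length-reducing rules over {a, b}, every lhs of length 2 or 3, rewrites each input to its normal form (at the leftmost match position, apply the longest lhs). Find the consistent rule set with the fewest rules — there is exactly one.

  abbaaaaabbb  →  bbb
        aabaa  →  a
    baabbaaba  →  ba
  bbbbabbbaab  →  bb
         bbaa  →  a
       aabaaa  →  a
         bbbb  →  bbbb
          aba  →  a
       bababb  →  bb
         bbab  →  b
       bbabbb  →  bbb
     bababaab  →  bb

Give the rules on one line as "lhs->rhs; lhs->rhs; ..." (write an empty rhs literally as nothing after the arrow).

  | abbaaaaabbb => baaaaabbb => baaabbb => babbb => bbb
  | aabaa => abaa => aa => a
  | baabbaaba => bbbaaba => baba => ba
  | bbbbabbbaab => bbbbbaab => bbbab => bb

aa->a; ab->; baa->b; bba->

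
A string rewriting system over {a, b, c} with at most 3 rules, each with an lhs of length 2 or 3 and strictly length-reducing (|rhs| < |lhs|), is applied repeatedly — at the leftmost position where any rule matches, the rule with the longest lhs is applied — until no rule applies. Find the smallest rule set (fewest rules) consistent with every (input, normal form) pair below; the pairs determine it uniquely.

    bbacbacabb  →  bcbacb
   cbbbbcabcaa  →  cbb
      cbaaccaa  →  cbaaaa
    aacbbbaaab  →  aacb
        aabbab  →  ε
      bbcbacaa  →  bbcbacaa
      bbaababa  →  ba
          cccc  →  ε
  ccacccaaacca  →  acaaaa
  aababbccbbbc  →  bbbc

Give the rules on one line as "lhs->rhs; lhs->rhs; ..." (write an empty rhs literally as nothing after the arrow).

  | bbacbacabb => bcbacabb => bcbacb
  | cbbbbcabcaa => cbbbbccaa => cbbbbaa => cbbba => cbb
  | cbaaccaa => cbaaaa
  | aacbbbaaab => aacbbaab => aacbab => aacb

ab->; bba->b; cc->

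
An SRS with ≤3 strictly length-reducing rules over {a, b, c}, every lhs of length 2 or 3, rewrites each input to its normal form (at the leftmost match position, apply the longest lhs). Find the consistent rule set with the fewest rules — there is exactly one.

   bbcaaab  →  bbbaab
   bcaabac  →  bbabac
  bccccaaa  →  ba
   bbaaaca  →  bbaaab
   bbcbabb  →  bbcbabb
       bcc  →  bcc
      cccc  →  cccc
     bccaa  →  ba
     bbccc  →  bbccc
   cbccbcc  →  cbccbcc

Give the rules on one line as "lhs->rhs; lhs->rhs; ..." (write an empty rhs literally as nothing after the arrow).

ca->b; cca->

  | bbcaaab => bbbaab
  | bcaabac => bbabac
  | bccccaaa => bccaa => ba
  | bbaaaca => bbaaab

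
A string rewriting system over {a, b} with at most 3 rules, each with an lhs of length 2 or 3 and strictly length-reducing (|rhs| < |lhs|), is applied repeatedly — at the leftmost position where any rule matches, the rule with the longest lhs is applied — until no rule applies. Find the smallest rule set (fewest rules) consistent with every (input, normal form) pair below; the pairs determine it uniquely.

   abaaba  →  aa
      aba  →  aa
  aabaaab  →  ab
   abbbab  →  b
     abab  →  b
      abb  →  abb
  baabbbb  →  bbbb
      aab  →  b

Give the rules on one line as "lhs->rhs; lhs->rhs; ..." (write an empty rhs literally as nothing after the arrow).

  | abaaba => aaaba => aba => aa
  | aba => aa
  | aabaaab => baaab => aaab => ab
  | abbbab => abbab => abab => aab => b

aab->b; ba->a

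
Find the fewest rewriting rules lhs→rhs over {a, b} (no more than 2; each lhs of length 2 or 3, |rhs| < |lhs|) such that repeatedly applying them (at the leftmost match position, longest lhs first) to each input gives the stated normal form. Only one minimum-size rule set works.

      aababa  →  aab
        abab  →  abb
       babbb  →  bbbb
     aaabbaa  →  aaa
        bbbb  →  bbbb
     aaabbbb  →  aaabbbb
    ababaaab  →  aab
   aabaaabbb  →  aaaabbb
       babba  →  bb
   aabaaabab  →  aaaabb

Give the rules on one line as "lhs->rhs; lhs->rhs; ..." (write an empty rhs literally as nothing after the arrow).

ba->; bab->bb

  | aababa => aabba => aab
  | abab => abb
  | babbb => bbbb
  | aaabbaa => aaaba => aaa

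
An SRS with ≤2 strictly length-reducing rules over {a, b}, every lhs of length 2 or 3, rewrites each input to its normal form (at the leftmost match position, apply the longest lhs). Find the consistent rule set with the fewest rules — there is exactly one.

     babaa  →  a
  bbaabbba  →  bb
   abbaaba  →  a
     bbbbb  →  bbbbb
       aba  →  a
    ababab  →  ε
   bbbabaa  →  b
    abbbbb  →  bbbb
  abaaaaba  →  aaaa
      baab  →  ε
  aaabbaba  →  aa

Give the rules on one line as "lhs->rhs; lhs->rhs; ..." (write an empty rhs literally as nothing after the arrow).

  | babaa => baa => a
  | bbaabbba => babbba => bbba => bb
  | abbaaba => baaba => aba => a
  | bbbbb

ab->; ba->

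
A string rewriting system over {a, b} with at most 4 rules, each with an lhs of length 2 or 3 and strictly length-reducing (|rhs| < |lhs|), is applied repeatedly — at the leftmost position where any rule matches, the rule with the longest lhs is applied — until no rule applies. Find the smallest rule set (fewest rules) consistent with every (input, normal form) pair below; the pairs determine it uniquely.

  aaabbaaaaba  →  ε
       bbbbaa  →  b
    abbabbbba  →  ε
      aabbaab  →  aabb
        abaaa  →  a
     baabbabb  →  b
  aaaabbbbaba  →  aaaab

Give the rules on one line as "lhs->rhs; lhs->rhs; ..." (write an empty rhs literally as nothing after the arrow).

  | aaabbaaaaba => aaabaaba => aabaaba => abaaba => baaba => ba => ε
  | bbbbaa => bbaa => b
  | abbabbbba => abbbbba => abbba => aba => ba => ε
  | aabbaab => aabb

aba->ba; ba->; baa->; bbb->b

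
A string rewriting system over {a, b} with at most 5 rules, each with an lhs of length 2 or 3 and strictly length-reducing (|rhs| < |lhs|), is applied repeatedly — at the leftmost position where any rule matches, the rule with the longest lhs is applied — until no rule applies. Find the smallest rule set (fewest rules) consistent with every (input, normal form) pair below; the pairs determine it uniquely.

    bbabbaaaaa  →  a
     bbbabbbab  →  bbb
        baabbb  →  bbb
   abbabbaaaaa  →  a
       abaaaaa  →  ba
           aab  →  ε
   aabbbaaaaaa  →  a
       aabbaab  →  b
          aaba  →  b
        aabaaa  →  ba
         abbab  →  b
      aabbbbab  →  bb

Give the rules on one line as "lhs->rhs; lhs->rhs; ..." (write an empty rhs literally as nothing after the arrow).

  | bbabbaaaaa => bbaaaaa => aaaa => aaa => aa => a
  | bbbabbbab => bbbbab => bbb
  | baabbb => babbb => bbb
  | abbabbaaaaa => babbaaaaa => bbaaaaa => aaaa => aaa => aa => a

aa->a; ab->; aba->b; bba->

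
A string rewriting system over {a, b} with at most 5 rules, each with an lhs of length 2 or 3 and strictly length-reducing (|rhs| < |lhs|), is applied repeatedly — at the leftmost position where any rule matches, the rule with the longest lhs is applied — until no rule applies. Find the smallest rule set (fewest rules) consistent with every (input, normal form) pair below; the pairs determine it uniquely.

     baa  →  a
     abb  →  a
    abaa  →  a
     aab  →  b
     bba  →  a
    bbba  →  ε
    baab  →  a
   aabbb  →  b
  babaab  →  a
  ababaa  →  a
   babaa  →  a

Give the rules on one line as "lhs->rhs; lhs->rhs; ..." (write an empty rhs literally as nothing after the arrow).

  | baa => a
  | abb => ab => a
  | abaa => aaa => a
  | aab => b

aa->; ab->a; ba->; bb->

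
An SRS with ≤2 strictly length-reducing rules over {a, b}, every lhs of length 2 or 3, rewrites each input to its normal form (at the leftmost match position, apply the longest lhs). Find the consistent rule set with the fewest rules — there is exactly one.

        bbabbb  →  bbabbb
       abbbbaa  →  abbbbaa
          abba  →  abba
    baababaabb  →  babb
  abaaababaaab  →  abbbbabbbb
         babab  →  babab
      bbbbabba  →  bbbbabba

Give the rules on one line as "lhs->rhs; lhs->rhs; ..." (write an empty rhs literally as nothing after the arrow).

aaa->bb; aab->

  | bbabbb
  | abbbbaa
  | abba
  | baababaabb => babaabb => babb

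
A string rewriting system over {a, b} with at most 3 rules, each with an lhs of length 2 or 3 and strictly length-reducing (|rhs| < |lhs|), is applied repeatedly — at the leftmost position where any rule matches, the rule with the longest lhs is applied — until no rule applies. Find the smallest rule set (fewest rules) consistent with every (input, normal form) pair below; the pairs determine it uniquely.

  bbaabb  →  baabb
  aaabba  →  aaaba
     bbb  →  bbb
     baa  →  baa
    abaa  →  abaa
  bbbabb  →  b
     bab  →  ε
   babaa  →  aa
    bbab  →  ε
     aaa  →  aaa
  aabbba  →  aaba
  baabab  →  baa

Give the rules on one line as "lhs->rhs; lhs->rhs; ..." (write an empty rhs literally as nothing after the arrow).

  | bbaabb => baabb
  | aaabba => aaaba
  | bbb
  | baa

bab->; bba->ba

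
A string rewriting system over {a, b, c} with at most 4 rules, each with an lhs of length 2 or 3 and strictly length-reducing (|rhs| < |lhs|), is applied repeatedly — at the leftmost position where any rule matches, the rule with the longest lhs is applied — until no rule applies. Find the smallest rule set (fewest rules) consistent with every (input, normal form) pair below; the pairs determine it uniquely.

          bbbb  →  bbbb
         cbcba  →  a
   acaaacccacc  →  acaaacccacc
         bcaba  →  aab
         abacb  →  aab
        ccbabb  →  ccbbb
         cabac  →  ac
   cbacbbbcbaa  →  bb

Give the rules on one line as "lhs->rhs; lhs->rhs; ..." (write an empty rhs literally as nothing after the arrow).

  | bbbb
  | cbcba => caba => a
  | acaaacccacc
  | bcaba => aaba => aab

ba->b; bc->a; cab->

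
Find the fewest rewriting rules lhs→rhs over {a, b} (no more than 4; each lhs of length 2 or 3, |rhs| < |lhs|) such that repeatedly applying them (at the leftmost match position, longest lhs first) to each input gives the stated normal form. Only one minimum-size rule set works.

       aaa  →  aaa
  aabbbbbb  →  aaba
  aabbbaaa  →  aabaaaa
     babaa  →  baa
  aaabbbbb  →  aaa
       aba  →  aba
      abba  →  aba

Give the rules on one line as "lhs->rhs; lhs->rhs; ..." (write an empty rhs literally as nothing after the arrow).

  | aaa
  | aabbbbbb => aababbb => aabbb => aaba
  | aabbbaaa => aabaaaa
  | babaa => baa

bab->b; bb->; bba->ba; bbb->ba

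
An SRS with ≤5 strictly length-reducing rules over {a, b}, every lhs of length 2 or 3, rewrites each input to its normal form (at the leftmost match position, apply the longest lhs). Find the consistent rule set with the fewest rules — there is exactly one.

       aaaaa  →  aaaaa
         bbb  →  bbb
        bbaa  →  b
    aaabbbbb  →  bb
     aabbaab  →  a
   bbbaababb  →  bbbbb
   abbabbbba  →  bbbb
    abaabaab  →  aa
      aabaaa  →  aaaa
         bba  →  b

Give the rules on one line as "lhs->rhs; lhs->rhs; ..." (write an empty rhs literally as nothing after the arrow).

ab->; ba->; baa->; bab->bb

  | aaaaa
  | bbb
  | bbaa => b
  | aaabbbbb => aabbbb => abbb => bb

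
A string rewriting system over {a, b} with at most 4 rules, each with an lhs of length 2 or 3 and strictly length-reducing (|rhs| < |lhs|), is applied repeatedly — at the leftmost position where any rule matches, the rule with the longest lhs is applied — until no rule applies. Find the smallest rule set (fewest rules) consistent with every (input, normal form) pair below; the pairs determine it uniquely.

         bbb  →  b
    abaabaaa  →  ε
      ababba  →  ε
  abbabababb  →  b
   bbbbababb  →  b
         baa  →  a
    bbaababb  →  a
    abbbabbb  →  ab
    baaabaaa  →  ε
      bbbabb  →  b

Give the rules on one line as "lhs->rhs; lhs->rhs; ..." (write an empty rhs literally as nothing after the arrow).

  | bbb => bb => b
  | abaabaaa => aabaaa => baaa => aa => ε
  | ababba => abba => aa => ε
  | abbabababb => aabababb => bababb => babb => bb => b

aa->; abb->a; ba->; bb->b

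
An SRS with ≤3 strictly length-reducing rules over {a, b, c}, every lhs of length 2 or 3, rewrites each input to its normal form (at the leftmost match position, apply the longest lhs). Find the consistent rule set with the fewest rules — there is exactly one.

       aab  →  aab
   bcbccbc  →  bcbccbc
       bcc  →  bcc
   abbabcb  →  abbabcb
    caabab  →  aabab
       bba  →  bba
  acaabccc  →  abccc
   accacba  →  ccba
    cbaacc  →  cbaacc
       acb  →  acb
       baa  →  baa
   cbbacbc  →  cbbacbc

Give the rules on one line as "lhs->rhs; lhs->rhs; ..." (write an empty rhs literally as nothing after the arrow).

aca->c; ca->a

  | aab
  | bcbccbc
  | bcc
  | abbabcb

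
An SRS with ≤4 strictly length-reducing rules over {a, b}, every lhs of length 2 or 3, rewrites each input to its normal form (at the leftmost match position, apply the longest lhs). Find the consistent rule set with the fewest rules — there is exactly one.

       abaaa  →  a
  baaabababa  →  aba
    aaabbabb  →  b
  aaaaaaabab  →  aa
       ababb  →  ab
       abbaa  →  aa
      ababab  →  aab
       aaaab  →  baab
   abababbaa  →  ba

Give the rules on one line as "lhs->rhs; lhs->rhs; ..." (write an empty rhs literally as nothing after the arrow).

aaa->ba; bab->; bba->

  | abaaa => abba => a
  | baaabababa => bbabababa => bababa => aba
  | aaabbabb => babbabb => babb => b
  | aaaaaaabab => baaaaabab => bbaaabab => aabab => aa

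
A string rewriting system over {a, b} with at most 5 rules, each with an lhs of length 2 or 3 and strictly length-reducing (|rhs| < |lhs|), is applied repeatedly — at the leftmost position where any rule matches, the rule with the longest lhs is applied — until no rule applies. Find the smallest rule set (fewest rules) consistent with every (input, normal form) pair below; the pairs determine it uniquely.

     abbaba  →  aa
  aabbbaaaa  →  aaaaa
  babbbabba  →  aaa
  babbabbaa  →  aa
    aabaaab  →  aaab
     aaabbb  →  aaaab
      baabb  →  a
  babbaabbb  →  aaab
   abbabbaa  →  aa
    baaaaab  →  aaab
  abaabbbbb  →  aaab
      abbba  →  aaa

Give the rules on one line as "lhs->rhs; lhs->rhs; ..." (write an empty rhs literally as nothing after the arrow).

ba->a; baa->; bb->a; bba->

  | abbaba => aba => aa
  | aabbbaaaa => aaabaaaa => aaaaa
  | babbbabba => abbbabba => aababba => aaabba => aaa
  | babbabbaa => abbabbaa => abbaa => aa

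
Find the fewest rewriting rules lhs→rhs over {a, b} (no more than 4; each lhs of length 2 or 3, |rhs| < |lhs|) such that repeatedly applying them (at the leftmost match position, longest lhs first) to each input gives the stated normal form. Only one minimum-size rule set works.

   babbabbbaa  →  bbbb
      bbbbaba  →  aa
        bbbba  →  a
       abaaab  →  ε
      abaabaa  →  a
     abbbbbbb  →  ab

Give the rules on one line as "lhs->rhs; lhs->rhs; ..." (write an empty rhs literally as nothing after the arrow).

  | babbabbbaa => abbabbbaa => baabbbaa => bbbbaa => bbbb
  | bbbbaba => bbbaba => bbaba => baba => aba => aa
  | bbbba => bbba => bba => ba => a
  | abaaab => abab => aab => ε

aab->; abb->ba; ba->a; baa->b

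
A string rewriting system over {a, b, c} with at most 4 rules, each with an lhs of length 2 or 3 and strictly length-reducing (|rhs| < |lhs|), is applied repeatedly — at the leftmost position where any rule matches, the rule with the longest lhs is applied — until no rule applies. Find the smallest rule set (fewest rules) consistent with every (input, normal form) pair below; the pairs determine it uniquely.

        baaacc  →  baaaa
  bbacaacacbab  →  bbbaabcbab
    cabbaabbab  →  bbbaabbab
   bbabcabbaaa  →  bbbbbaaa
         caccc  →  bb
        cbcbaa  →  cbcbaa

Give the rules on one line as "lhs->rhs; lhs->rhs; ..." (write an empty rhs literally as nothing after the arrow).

  | baaacc => baaaa
  | bbacaacacbab => bbbaacacbab => bbbaabcbab
  | cabbaabbab => bbbaabbab
  | bbabcabbaaa => bbacbbaaa => bbbbbaaa

bac->bb; bca->c; ca->b; cc->a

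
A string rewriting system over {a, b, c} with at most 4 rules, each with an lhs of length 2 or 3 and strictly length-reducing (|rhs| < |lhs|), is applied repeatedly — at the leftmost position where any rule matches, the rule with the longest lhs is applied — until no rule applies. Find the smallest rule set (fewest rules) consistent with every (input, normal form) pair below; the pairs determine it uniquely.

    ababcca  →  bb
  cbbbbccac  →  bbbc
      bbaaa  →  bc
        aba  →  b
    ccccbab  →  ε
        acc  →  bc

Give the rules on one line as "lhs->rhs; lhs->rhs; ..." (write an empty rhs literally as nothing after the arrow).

  | ababcca => acbcca => bbcca => bbcb => bb
  | cbbbbccac => bbbccac => bbbcbc => bbbc
  | bbaaa => bcaa => bba => bc
  | aba => ac => b

ac->b; ba->c; ca->b; cb->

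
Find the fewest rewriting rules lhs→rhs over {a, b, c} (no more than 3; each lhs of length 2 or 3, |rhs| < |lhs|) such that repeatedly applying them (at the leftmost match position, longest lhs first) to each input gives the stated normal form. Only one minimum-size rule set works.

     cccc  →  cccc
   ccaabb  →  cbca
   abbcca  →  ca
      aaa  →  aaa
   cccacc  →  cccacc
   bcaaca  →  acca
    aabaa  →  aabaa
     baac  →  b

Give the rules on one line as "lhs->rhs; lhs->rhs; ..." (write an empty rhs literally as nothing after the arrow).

aac->; bb->a; caa->bc

  | cccc
  | ccaabb => cbcbb => cbca
  | abbcca => aacca => ca
  | aaa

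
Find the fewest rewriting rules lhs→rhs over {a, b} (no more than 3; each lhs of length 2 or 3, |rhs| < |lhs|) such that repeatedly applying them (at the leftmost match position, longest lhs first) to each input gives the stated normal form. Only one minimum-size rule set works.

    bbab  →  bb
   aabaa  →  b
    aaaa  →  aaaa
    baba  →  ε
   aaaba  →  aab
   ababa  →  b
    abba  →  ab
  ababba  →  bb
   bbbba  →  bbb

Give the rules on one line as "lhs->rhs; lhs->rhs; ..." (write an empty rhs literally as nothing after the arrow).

aba->b; ba->

  | bbab => bb
  | aabaa => aba => b
  | aaaa
  | baba => ba => ε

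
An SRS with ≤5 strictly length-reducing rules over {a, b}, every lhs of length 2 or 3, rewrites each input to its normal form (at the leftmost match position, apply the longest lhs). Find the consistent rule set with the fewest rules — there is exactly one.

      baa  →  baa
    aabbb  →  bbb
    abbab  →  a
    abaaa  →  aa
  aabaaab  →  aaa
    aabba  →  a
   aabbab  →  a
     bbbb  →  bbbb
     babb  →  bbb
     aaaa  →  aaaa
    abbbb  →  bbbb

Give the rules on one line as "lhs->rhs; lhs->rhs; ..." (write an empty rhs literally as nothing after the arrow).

  | baa
  | aabbb => abbb => bbb
  | abbab => bbab => ab => a
  | abaaa => aa

ab->a; aba->; abb->bb; bba->a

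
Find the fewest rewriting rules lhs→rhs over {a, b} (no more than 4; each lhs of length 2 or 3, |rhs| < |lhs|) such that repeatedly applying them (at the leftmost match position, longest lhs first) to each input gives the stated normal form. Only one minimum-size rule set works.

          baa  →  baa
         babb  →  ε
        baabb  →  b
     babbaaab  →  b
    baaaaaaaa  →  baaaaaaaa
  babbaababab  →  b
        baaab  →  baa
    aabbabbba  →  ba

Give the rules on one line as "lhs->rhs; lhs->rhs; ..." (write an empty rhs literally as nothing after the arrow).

ab->; aba->ba; bb->; bba->bb

  | baa
  | babb => bb => ε
  | baabb => bab => b
  | babbaaab => bbaaab => bbaab => bbab => bbb => b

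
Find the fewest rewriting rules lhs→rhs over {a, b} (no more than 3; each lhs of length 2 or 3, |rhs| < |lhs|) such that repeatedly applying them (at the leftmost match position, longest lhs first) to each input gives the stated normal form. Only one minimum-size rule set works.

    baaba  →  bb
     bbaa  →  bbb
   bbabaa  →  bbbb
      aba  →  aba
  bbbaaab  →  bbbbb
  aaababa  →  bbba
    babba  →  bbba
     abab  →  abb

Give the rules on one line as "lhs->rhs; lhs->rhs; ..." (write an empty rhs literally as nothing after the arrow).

  | baaba => baa => bb
  | bbaa => bbb
  | bbabaa => bbbaa => bbbb
  | aba

aa->b; aab->a; bab->bb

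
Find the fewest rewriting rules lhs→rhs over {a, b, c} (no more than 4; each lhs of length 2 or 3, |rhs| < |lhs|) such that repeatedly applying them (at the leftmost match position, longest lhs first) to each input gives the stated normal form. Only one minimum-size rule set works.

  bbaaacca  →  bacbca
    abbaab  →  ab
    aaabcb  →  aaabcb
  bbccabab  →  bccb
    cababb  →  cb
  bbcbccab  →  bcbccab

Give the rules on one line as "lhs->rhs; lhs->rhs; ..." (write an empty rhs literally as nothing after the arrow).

  | bbaaacca => baaacca => bacbca
  | abbaab => abaab => ab
  | aaabcb
  | bbccabab => bccabab => bccb

aac->cb; aba->; bb->b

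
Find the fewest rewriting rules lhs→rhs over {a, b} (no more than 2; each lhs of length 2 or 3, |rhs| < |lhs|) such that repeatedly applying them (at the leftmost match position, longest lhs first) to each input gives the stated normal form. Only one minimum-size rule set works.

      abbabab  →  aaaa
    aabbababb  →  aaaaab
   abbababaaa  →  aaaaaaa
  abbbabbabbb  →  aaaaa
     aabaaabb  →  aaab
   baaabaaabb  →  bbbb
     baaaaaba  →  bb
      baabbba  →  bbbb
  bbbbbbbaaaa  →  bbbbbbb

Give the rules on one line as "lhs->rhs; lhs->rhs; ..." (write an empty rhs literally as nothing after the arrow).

abb->aa; ba->b

  | abbabab => aaabab => aaabb => aaaa
  | aabbababb => aaaababb => aaaabbb => aaaaab
  | abbababaaa => aaababaaa => aaabbaaa => aaaaaaa
  | abbbabbabbb => aababbabbb => aabbbabbb => aaababbb => aaabbbb => aaaabb => aaaaa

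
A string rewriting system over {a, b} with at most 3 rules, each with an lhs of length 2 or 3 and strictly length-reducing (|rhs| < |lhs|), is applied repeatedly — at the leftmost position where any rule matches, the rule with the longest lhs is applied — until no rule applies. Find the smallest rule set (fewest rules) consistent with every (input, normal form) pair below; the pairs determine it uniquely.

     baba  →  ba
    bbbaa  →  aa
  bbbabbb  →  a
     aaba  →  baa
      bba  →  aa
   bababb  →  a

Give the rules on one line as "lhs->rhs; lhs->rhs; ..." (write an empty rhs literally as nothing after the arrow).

  | baba => ba
  | bbbaa => abaa => aa
  | bbbabbb => ababbb => abbb => bb => a
  | aaba => baa

aab->ba; ab->; bb->a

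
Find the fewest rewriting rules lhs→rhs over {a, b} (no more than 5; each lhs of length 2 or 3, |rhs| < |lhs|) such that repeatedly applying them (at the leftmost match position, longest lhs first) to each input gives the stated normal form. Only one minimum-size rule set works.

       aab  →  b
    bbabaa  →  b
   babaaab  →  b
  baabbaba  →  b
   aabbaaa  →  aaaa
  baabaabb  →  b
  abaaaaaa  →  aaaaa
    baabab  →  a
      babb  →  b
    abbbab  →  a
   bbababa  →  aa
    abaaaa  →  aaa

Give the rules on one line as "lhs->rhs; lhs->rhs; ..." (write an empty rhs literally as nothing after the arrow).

  | aab => ab => b
  | bbabaa => aabaa => aba => b
  | babaaab => bbaab => aaab => aab => ab => b
  | baabbaba => aabbaba => abbaba => bbaba => aaba => ab => b

ab->b; aba->b; baa->aa; bb->a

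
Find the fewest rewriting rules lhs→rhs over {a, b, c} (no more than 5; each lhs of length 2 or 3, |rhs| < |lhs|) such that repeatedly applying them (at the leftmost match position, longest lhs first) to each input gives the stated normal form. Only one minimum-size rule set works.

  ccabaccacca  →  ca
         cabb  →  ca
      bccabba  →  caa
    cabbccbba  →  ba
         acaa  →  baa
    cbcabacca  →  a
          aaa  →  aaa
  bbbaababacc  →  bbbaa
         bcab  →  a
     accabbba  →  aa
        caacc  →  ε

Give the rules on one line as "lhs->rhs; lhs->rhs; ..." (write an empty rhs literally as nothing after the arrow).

  | ccabaccacca => ccaaccacca => ccabcacca => ccacacca => ccbacca => cacca => cbca => ca
  | cabb => cab => ca
  | bccabba => cabba => caba => caa
  | cabbccbba => cabccbba => caccbba => cbcbba => cbba => ba

ab->a; ac->b; bc->; cb->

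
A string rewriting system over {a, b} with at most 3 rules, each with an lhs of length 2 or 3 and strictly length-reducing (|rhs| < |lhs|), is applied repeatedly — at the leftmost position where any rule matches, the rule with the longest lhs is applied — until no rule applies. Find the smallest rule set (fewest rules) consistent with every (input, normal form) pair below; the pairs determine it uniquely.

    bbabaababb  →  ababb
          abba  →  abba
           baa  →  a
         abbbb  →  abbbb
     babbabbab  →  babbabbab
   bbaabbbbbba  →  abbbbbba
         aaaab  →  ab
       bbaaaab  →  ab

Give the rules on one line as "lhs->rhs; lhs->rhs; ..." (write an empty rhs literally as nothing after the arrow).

  | bbabaababb => bbaaababb => baaababb => aaababb => aababb => ababb
  | abba
  | baa => aa => a
  | abbbb

aa->a; baa->aa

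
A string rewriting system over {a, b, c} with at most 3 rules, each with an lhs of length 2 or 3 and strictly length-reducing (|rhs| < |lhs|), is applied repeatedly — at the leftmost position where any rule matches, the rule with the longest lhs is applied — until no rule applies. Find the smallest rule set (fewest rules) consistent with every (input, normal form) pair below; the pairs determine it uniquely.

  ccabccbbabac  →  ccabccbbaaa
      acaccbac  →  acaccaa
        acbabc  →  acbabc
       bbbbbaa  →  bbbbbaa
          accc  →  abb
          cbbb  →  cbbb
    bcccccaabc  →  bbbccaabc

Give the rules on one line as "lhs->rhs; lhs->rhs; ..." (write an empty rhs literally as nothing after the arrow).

  | ccabccbbabac => ccabccbbaaa
  | acaccbac => acaccaa
  | acbabc
  | bbbbbaa

bac->aa; ccc->bb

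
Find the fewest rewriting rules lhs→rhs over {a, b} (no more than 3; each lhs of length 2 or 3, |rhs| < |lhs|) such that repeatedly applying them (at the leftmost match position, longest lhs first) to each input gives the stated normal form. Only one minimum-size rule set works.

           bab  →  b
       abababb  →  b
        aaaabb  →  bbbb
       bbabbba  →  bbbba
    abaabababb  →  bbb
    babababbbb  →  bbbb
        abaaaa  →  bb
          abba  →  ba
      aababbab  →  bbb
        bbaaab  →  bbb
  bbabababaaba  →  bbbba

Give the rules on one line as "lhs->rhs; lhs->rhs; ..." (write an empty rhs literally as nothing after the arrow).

  | bab => b
  | abababb => ababb => abb => b
  | aaaabb => baabb => bbbb
  | bbabbba => bbbba

aa->b; ab->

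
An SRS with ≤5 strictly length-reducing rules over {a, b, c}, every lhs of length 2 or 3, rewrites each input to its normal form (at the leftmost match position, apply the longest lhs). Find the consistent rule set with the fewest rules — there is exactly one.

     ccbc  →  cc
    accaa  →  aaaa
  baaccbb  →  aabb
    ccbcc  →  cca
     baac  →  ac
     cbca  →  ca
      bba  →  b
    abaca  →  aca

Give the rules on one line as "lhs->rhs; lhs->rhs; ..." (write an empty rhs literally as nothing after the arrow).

acc->aa; ba->; bc->; bcc->a

  | ccbc => cc
  | accaa => aaaa
  | baaccbb => accbb => aabb
  | ccbcc => cca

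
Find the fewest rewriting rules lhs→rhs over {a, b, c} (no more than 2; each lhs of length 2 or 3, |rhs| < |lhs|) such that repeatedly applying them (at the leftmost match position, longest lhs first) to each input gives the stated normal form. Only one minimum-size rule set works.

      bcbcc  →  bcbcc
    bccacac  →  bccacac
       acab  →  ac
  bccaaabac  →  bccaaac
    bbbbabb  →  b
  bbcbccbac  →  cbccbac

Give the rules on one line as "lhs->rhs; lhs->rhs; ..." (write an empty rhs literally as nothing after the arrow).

  | bcbcc
  | bccacac
  | acab => ac
  | bccaaabac => bccaaac

ab->; bb->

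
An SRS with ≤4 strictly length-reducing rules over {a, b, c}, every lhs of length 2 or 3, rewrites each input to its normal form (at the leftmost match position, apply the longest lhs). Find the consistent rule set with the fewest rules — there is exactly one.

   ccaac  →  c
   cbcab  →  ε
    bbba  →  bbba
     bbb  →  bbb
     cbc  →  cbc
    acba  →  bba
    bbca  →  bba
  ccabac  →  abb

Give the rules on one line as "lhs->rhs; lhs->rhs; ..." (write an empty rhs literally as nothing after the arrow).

aa->; ac->b; bab->aa; ca->a

  | ccaac => caac => aac => c
  | cbcab => cbab => caa => aa => ε
  | bbba
  | bbb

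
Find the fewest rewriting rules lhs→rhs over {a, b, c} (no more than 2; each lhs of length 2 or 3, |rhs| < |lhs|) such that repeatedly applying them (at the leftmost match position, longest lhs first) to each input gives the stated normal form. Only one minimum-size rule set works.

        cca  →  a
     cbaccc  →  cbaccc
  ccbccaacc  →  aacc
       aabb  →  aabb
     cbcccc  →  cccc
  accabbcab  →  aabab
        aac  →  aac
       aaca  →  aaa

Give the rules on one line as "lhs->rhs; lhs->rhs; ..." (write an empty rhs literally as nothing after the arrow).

  | cca => ca => a
  | cbaccc
  | ccbccaacc => cccaacc => ccaacc => caacc => aacc
  | aabb

bc->; ca->a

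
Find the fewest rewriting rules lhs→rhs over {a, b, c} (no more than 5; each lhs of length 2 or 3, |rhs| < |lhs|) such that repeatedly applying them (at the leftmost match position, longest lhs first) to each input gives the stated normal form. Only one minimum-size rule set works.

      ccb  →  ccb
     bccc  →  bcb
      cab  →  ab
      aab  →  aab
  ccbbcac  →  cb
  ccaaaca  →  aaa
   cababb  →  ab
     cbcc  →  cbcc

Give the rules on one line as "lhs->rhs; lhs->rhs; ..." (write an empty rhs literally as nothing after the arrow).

ac->; bb->c; ca->a; ccc->cb

  | ccb
  | bccc => bcb
  | cab => ab
  | aab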